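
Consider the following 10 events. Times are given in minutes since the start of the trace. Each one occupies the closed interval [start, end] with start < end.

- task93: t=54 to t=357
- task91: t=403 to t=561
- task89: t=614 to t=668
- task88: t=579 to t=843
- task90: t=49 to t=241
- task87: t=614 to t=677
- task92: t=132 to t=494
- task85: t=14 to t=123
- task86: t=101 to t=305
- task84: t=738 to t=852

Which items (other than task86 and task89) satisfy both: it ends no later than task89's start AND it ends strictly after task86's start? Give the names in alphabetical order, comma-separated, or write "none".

Conditions: its end is no later than task89's start (X.end <= t=614) AND its end is strictly after task86's start (X.end > t=101).
task84: end t=852 <= t=614? ✗; end t=852 > t=101? ✓ → no.
task85: end t=123 <= t=614? ✓; end t=123 > t=101? ✓ → yes.
task87: end t=677 <= t=614? ✗; end t=677 > t=101? ✓ → no.
task88: end t=843 <= t=614? ✗; end t=843 > t=101? ✓ → no.
task90: end t=241 <= t=614? ✓; end t=241 > t=101? ✓ → yes.
task91: end t=561 <= t=614? ✓; end t=561 > t=101? ✓ → yes.
task92: end t=494 <= t=614? ✓; end t=494 > t=101? ✓ → yes.
task93: end t=357 <= t=614? ✓; end t=357 > t=101? ✓ → yes.
Result: task85, task90, task91, task92, task93.

task85, task90, task91, task92, task93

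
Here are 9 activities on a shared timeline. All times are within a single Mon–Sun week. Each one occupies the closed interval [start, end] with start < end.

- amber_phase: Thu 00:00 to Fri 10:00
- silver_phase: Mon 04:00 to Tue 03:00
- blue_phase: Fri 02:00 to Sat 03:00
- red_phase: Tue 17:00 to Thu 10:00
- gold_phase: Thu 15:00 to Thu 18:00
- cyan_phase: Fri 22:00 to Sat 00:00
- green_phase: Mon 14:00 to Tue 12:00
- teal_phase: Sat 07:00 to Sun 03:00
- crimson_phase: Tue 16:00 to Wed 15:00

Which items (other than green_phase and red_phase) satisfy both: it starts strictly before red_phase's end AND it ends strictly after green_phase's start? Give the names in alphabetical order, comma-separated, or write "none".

amber_phase, crimson_phase, silver_phase

Conditions: its start is strictly before red_phase's end (X.start < Thu 10:00) AND its end is strictly after green_phase's start (X.end > Mon 14:00).
amber_phase: start Thu 00:00 < Thu 10:00? ✓; end Fri 10:00 > Mon 14:00? ✓ → yes.
blue_phase: start Fri 02:00 < Thu 10:00? ✗; end Sat 03:00 > Mon 14:00? ✓ → no.
crimson_phase: start Tue 16:00 < Thu 10:00? ✓; end Wed 15:00 > Mon 14:00? ✓ → yes.
cyan_phase: start Fri 22:00 < Thu 10:00? ✗; end Sat 00:00 > Mon 14:00? ✓ → no.
gold_phase: start Thu 15:00 < Thu 10:00? ✗; end Thu 18:00 > Mon 14:00? ✓ → no.
silver_phase: start Mon 04:00 < Thu 10:00? ✓; end Tue 03:00 > Mon 14:00? ✓ → yes.
teal_phase: start Sat 07:00 < Thu 10:00? ✗; end Sun 03:00 > Mon 14:00? ✓ → no.
Result: amber_phase, crimson_phase, silver_phase.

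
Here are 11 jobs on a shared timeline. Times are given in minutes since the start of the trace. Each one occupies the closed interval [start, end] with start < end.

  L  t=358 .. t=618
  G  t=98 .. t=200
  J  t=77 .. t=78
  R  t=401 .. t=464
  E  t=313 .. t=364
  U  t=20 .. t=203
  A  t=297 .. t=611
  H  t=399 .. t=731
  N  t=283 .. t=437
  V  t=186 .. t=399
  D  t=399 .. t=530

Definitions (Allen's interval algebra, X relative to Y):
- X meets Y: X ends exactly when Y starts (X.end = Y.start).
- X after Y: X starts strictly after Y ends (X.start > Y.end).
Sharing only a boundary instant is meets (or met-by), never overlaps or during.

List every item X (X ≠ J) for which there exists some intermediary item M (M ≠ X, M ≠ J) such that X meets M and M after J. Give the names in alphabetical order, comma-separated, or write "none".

V

Target J = [t=77, t=78].
Intermediaries M with M after J: A, D, E, G, H, L, N, R, V.
Via A — items with X meets A: none.
Via D — items with X meets D: V.
Via E — items with X meets E: none.
Via G — items with X meets G: none.
Via H — items with X meets H: V.
Via L — items with X meets L: none.
Via N — items with X meets N: none.
Via R — items with X meets R: none.
Via V — items with X meets V: none.
Union: V.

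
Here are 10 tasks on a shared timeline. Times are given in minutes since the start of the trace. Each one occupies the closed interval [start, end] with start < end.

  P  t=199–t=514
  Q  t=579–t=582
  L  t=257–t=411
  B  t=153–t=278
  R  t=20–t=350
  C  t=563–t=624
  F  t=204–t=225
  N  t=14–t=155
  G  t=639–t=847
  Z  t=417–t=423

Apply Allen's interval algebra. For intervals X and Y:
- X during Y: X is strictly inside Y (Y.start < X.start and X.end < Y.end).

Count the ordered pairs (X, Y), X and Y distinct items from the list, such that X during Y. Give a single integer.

Checking all 90 ordered pairs for relation 'during'; matching pairs in alphabetical order:
(B, R): B during R ✓
(F, B): F during B ✓
(F, P): F during P ✓
(F, R): F during R ✓
(L, P): L during P ✓
(Q, C): Q during C ✓
(Z, P): Z during P ✓
Count: 7.

7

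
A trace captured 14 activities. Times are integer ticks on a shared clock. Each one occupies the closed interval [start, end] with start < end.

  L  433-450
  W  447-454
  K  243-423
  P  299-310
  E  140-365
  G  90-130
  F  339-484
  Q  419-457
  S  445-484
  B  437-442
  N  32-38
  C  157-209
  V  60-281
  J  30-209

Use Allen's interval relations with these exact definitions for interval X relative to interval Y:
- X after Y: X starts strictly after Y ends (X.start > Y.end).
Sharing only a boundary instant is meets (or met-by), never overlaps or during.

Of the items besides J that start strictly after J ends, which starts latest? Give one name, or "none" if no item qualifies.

W

Target J = [30, 209].
B [437, 442] → after → candidate.
C [157, 209] → finishes → excluded.
E [140, 365] → overlapped-by → excluded.
F [339, 484] → after → candidate.
G [90, 130] → during → excluded.
K [243, 423] → after → candidate.
L [433, 450] → after → candidate.
N [32, 38] → during → excluded.
P [299, 310] → after → candidate.
Q [419, 457] → after → candidate.
S [445, 484] → after → candidate.
V [60, 281] → overlapped-by → excluded.
W [447, 454] → after → candidate.
Among candidates, latest start is 447 → W.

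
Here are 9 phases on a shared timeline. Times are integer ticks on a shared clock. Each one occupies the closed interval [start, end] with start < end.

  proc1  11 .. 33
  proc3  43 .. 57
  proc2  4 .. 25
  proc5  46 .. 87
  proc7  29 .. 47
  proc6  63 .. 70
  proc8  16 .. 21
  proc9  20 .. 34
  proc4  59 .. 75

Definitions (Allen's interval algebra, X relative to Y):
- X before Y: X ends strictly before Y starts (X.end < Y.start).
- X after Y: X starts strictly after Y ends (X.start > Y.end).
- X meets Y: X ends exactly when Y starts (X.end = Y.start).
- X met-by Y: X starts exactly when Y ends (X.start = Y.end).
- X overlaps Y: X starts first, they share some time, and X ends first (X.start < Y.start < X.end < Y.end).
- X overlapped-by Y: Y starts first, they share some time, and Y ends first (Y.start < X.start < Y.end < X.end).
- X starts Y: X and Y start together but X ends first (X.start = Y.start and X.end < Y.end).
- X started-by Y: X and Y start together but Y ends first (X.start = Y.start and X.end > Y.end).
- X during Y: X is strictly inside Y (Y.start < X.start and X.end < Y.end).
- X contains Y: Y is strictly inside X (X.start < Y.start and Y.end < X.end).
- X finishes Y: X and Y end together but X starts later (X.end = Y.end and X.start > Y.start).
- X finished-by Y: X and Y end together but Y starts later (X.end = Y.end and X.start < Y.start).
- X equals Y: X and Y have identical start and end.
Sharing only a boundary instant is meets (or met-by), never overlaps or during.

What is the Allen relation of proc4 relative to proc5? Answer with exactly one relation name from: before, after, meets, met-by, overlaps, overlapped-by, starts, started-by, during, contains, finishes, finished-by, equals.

during

proc4 = [59, 75]; proc5 = [46, 87].
Compare endpoints: proc4.start > proc5.start, proc4.start < proc5.end, proc4.end > proc5.start, proc4.end < proc5.end.
That pattern is 'during'.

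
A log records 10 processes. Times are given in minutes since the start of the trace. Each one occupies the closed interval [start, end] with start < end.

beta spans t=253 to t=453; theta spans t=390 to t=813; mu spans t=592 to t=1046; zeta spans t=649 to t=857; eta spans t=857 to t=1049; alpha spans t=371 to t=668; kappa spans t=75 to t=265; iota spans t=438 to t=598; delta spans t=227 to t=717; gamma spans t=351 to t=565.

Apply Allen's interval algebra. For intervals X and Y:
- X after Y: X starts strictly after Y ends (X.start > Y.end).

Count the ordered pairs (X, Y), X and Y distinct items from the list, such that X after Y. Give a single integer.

Checking all 90 ordered pairs for relation 'after'; matching pairs in alphabetical order:
(alpha, kappa): alpha after kappa ✓
(eta, alpha): eta after alpha ✓
(eta, beta): eta after beta ✓
(eta, delta): eta after delta ✓
(eta, gamma): eta after gamma ✓
(eta, iota): eta after iota ✓
(eta, kappa): eta after kappa ✓
(eta, theta): eta after theta ✓
(gamma, kappa): gamma after kappa ✓
(iota, kappa): iota after kappa ✓
(mu, beta): mu after beta ✓
(mu, gamma): mu after gamma ✓
(mu, kappa): mu after kappa ✓
(theta, kappa): theta after kappa ✓
(zeta, beta): zeta after beta ✓
(zeta, gamma): zeta after gamma ✓
(zeta, iota): zeta after iota ✓
(zeta, kappa): zeta after kappa ✓
Count: 18.

18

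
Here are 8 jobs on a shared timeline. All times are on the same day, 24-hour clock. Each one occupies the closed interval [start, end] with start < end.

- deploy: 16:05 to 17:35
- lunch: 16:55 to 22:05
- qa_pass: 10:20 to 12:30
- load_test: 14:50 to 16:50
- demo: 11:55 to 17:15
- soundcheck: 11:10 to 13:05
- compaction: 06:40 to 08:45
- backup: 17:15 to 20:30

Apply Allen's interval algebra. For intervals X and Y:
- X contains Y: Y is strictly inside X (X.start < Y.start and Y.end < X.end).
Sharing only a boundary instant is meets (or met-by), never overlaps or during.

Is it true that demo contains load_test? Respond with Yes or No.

Yes

demo = [11:55, 17:15], load_test = [14:50, 16:50].
Actual relation of demo to load_test: contains.
Asked whether 'contains' holds → Yes.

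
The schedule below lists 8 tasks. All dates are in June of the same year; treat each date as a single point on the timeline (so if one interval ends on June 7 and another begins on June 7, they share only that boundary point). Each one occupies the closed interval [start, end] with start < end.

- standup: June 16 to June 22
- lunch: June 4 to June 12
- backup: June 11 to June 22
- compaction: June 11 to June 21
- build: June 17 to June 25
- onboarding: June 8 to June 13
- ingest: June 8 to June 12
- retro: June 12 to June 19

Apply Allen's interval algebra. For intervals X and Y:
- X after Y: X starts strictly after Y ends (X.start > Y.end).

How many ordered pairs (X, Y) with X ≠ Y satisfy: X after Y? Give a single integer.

6

Checking all 56 ordered pairs for relation 'after'; matching pairs in alphabetical order:
(build, ingest): build after ingest ✓
(build, lunch): build after lunch ✓
(build, onboarding): build after onboarding ✓
(standup, ingest): standup after ingest ✓
(standup, lunch): standup after lunch ✓
(standup, onboarding): standup after onboarding ✓
Count: 6.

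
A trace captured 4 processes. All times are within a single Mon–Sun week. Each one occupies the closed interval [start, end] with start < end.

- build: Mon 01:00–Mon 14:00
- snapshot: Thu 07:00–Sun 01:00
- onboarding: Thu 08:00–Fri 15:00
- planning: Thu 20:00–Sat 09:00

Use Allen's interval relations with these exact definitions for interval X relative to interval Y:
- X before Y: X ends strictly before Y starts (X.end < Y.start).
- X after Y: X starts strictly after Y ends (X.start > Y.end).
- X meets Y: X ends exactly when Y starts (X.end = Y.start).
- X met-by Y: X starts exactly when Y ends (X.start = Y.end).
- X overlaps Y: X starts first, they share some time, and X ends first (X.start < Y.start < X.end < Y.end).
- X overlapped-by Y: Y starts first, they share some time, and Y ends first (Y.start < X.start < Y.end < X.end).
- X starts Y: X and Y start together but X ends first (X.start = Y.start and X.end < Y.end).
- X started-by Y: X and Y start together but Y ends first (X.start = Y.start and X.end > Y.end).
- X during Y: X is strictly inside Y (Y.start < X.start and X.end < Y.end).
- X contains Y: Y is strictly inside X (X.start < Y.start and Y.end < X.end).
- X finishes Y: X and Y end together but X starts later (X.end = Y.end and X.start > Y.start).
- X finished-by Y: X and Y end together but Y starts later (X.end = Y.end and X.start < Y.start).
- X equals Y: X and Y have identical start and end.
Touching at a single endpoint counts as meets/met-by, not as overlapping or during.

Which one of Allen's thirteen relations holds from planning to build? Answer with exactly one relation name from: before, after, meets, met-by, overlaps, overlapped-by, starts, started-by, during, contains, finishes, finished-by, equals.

after

planning = [Thu 20:00, Sat 09:00]; build = [Mon 01:00, Mon 14:00].
Compare endpoints: planning.start > build.start, planning.start > build.end, planning.end > build.start, planning.end > build.end.
That pattern is 'after'.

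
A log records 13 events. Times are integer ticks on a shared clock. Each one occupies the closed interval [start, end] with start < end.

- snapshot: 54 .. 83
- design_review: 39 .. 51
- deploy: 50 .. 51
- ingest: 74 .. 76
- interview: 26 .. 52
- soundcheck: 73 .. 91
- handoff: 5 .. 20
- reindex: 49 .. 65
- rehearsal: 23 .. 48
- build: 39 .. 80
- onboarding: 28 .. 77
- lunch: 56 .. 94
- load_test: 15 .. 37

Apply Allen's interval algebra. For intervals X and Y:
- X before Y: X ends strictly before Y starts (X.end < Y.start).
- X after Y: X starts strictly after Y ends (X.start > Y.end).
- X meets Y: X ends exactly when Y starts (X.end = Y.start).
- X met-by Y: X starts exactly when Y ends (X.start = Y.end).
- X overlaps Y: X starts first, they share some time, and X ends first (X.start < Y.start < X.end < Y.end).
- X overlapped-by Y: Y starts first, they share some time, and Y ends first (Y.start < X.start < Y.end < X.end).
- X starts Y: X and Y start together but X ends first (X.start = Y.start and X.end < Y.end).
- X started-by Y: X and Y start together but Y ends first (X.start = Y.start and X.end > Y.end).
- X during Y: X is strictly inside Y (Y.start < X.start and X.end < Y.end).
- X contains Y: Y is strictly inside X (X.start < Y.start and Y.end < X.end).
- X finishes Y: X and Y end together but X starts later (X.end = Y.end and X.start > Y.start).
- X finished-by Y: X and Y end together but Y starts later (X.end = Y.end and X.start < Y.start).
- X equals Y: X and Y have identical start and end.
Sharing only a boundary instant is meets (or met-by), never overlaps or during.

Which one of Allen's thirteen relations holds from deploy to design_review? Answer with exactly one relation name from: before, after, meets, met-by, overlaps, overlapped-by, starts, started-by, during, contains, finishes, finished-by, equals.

deploy = [50, 51]; design_review = [39, 51].
Compare endpoints: deploy.start > design_review.start, deploy.start < design_review.end, deploy.end > design_review.start, deploy.end = design_review.end.
That pattern is 'finishes'.

finishes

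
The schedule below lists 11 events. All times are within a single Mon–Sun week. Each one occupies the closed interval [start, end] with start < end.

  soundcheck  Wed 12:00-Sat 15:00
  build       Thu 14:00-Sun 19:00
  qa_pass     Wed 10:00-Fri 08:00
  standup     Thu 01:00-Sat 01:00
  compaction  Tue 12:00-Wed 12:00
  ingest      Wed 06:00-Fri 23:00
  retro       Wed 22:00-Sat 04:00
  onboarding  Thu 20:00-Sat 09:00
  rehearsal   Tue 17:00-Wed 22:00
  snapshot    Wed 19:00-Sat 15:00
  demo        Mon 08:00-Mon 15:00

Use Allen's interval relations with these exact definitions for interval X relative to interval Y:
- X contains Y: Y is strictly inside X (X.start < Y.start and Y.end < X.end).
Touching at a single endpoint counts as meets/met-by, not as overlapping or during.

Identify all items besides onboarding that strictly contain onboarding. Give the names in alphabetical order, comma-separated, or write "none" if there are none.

build, snapshot, soundcheck

Target onboarding = [Thu 20:00, Sat 09:00].
build [Thu 14:00, Sun 19:00] → contains → yes.
compaction [Tue 12:00, Wed 12:00] → before → no.
demo [Mon 08:00, Mon 15:00] → before → no.
ingest [Wed 06:00, Fri 23:00] → overlaps → no.
qa_pass [Wed 10:00, Fri 08:00] → overlaps → no.
rehearsal [Tue 17:00, Wed 22:00] → before → no.
retro [Wed 22:00, Sat 04:00] → overlaps → no.
snapshot [Wed 19:00, Sat 15:00] → contains → yes.
soundcheck [Wed 12:00, Sat 15:00] → contains → yes.
standup [Thu 01:00, Sat 01:00] → overlaps → no.
Result: build, snapshot, soundcheck.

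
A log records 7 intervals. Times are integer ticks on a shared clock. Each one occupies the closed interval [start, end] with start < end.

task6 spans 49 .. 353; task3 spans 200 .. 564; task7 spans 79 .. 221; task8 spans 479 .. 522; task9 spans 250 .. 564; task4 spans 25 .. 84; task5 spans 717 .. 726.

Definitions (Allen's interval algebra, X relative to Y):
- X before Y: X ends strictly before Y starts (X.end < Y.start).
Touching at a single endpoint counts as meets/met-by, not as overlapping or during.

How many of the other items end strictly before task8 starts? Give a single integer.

Target task8 = [479, 522].
task3 [200, 564] → contains → no.
task4 [25, 84] → before → counts.
task5 [717, 726] → after → no.
task6 [49, 353] → before → counts.
task7 [79, 221] → before → counts.
task9 [250, 564] → contains → no.
Total: 3.

3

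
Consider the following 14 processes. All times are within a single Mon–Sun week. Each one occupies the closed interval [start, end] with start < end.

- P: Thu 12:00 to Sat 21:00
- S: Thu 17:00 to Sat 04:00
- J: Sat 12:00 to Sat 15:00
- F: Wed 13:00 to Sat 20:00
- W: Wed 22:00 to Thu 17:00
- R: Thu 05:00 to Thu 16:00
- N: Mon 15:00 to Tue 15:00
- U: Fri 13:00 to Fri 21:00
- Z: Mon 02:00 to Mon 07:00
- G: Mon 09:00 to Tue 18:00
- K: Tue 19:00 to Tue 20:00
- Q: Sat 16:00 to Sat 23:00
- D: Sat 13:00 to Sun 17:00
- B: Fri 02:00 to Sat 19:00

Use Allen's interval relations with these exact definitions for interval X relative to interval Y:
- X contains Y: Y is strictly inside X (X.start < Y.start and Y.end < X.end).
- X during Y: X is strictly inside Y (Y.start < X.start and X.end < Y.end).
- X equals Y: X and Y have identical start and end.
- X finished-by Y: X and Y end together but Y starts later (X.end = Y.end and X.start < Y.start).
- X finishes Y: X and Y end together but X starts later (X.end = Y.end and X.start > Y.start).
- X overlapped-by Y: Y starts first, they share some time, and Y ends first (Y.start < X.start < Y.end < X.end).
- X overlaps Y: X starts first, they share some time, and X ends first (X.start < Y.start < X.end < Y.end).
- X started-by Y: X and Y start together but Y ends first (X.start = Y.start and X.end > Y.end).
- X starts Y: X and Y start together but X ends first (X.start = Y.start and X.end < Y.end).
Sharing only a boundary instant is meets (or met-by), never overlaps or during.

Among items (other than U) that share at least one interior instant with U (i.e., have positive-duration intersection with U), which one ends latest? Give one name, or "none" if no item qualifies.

P

Target U = [Fri 13:00, Fri 21:00].
B [Fri 02:00, Sat 19:00] → contains → candidate.
D [Sat 13:00, Sun 17:00] → after → excluded.
F [Wed 13:00, Sat 20:00] → contains → candidate.
G [Mon 09:00, Tue 18:00] → before → excluded.
J [Sat 12:00, Sat 15:00] → after → excluded.
K [Tue 19:00, Tue 20:00] → before → excluded.
N [Mon 15:00, Tue 15:00] → before → excluded.
P [Thu 12:00, Sat 21:00] → contains → candidate.
Q [Sat 16:00, Sat 23:00] → after → excluded.
R [Thu 05:00, Thu 16:00] → before → excluded.
S [Thu 17:00, Sat 04:00] → contains → candidate.
W [Wed 22:00, Thu 17:00] → before → excluded.
Z [Mon 02:00, Mon 07:00] → before → excluded.
Among candidates, latest end is Sat 21:00 → P.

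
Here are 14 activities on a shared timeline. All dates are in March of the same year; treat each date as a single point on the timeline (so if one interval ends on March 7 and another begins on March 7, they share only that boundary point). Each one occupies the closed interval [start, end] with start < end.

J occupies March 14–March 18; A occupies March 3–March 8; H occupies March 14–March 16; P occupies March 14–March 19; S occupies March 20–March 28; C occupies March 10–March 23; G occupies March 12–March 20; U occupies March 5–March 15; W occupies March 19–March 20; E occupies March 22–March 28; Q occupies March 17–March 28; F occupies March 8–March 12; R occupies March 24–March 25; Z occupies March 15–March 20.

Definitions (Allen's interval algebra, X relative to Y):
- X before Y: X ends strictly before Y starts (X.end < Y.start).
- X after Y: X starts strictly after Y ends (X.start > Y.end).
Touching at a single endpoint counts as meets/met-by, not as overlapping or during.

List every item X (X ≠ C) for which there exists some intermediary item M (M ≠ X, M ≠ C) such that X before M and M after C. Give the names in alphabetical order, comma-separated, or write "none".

Target C = [March 10, March 23].
Intermediaries M with M after C: R.
Via R — items with X before R: A, F, G, H, J, P, U, W, Z.
Union: A, F, G, H, J, P, U, W, Z.

A, F, G, H, J, P, U, W, Z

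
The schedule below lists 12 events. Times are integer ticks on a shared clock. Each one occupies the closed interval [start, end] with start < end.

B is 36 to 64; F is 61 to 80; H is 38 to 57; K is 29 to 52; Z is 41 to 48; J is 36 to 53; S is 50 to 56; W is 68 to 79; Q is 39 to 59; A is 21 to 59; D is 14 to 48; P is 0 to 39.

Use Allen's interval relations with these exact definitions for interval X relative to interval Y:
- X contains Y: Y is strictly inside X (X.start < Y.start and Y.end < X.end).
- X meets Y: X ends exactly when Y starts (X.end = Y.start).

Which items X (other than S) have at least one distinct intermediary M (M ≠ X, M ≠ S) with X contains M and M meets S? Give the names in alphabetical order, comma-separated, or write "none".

none

Target S = [50, 56].
Intermediaries M with M meets S: none.
Union: none.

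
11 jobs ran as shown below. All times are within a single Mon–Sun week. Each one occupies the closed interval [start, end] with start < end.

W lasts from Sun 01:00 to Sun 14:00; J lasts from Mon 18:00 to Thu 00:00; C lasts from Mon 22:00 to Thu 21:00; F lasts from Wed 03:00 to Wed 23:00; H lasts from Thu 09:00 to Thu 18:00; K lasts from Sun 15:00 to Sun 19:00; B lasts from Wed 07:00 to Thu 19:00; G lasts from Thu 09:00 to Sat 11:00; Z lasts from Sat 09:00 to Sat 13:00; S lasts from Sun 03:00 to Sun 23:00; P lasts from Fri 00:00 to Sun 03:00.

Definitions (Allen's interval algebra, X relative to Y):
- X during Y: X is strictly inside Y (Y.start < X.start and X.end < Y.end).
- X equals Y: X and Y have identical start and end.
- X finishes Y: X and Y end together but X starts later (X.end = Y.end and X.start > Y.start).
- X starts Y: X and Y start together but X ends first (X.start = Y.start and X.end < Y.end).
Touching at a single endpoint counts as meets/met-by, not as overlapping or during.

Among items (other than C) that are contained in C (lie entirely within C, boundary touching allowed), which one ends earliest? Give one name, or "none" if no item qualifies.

Target C = [Mon 22:00, Thu 21:00].
B [Wed 07:00, Thu 19:00] → during → candidate.
F [Wed 03:00, Wed 23:00] → during → candidate.
G [Thu 09:00, Sat 11:00] → overlapped-by → excluded.
H [Thu 09:00, Thu 18:00] → during → candidate.
J [Mon 18:00, Thu 00:00] → overlaps → excluded.
K [Sun 15:00, Sun 19:00] → after → excluded.
P [Fri 00:00, Sun 03:00] → after → excluded.
S [Sun 03:00, Sun 23:00] → after → excluded.
W [Sun 01:00, Sun 14:00] → after → excluded.
Z [Sat 09:00, Sat 13:00] → after → excluded.
Among candidates, earliest end is Wed 23:00 → F.

F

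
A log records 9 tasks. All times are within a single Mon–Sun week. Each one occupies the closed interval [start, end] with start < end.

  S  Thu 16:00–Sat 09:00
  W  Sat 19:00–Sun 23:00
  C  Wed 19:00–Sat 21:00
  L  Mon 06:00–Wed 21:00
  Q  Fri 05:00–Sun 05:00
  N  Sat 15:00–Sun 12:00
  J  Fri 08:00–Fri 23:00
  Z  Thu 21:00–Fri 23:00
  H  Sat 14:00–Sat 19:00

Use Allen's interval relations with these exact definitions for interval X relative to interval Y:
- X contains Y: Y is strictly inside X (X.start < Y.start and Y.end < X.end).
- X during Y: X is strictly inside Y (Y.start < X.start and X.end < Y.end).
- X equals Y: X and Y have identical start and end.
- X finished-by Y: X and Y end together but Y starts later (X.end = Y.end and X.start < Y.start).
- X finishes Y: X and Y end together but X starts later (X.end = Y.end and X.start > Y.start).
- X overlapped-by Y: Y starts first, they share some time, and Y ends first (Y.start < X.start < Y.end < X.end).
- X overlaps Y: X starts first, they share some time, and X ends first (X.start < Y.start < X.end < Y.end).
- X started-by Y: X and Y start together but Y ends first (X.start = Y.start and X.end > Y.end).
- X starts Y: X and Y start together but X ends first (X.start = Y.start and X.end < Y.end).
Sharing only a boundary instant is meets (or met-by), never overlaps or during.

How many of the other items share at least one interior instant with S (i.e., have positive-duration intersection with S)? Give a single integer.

Target S = [Thu 16:00, Sat 09:00].
C [Wed 19:00, Sat 21:00] → contains → counts.
H [Sat 14:00, Sat 19:00] → after → no.
J [Fri 08:00, Fri 23:00] → during → counts.
L [Mon 06:00, Wed 21:00] → before → no.
N [Sat 15:00, Sun 12:00] → after → no.
Q [Fri 05:00, Sun 05:00] → overlapped-by → counts.
W [Sat 19:00, Sun 23:00] → after → no.
Z [Thu 21:00, Fri 23:00] → during → counts.
Total: 4.

4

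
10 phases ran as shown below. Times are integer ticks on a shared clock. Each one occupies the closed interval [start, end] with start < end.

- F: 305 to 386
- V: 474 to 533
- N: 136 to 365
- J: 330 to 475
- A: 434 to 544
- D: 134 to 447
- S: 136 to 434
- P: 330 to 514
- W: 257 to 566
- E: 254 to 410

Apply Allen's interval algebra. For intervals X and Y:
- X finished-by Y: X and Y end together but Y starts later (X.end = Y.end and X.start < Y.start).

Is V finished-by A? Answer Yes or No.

No

V = [474, 533], A = [434, 544].
Actual relation of V to A: during.
Asked whether 'finished-by' holds → No.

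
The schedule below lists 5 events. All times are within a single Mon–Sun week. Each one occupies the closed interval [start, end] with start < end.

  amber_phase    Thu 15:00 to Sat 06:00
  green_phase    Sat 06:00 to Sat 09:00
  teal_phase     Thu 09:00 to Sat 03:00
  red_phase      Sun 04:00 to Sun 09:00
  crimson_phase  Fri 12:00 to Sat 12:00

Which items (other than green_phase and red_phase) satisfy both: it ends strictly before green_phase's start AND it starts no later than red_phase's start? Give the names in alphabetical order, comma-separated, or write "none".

Conditions: its end is strictly before green_phase's start (X.end < Sat 06:00) AND its start is no later than red_phase's start (X.start <= Sun 04:00).
amber_phase: end Sat 06:00 < Sat 06:00? ✗; start Thu 15:00 <= Sun 04:00? ✓ → no.
crimson_phase: end Sat 12:00 < Sat 06:00? ✗; start Fri 12:00 <= Sun 04:00? ✓ → no.
teal_phase: end Sat 03:00 < Sat 06:00? ✓; start Thu 09:00 <= Sun 04:00? ✓ → yes.
Result: teal_phase.

teal_phase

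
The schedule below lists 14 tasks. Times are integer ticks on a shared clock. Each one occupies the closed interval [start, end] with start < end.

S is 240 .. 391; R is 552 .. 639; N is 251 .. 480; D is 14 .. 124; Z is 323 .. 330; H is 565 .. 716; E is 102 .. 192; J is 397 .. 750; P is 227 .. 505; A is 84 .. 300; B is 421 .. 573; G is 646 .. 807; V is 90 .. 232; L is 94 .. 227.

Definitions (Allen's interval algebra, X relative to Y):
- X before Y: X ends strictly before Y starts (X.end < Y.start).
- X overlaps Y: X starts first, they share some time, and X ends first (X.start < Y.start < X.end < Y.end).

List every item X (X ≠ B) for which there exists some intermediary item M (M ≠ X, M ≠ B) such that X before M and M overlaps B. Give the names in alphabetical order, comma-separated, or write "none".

D, E, L, V

Target B = [421, 573].
Intermediaries M with M overlaps B: N, P.
Via N — items with X before N: D, E, L, V.
Via P — items with X before P: D, E.
Union: D, E, L, V.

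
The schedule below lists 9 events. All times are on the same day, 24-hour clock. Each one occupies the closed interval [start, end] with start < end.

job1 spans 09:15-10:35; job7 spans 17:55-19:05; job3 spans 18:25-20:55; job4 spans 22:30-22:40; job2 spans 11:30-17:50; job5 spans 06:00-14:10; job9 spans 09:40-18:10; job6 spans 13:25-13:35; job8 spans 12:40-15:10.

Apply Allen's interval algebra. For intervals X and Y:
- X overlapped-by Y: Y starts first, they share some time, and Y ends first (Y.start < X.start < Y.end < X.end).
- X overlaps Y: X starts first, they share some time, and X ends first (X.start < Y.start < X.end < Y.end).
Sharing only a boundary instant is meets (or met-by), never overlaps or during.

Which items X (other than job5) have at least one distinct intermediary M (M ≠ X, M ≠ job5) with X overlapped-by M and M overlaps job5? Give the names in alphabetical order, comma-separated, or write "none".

none

Target job5 = [06:00, 14:10].
Intermediaries M with M overlaps job5: none.
Union: none.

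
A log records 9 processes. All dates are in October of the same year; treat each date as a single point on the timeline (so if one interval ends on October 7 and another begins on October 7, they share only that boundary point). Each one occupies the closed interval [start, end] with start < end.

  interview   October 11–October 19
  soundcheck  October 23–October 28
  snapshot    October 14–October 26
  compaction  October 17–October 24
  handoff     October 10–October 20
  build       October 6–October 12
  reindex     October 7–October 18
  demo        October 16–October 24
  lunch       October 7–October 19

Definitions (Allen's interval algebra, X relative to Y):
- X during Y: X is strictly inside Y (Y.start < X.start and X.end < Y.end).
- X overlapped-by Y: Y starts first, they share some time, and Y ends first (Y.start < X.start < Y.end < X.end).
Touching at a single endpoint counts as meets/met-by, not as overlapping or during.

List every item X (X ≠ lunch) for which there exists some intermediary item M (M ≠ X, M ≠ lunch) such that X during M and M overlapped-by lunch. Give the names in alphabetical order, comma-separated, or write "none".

compaction, demo, interview

Target lunch = [October 7, October 19].
Intermediaries M with M overlapped-by lunch: compaction, demo, handoff, snapshot.
Via compaction — items with X during compaction: none.
Via demo — items with X during demo: none.
Via handoff — items with X during handoff: interview.
Via snapshot — items with X during snapshot: compaction, demo.
Union: compaction, demo, interview.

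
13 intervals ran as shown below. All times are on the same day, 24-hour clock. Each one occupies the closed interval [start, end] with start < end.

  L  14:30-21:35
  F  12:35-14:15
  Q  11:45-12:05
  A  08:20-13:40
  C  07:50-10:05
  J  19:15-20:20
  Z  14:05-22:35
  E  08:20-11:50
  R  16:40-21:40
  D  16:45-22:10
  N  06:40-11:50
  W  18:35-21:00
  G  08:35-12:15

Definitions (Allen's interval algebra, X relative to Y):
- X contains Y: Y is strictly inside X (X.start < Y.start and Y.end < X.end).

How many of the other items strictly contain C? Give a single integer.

1

Target C = [07:50, 10:05].
A [08:20, 13:40] → overlapped-by → no.
D [16:45, 22:10] → after → no.
E [08:20, 11:50] → overlapped-by → no.
F [12:35, 14:15] → after → no.
G [08:35, 12:15] → overlapped-by → no.
J [19:15, 20:20] → after → no.
L [14:30, 21:35] → after → no.
N [06:40, 11:50] → contains → counts.
Q [11:45, 12:05] → after → no.
R [16:40, 21:40] → after → no.
W [18:35, 21:00] → after → no.
Z [14:05, 22:35] → after → no.
Total: 1.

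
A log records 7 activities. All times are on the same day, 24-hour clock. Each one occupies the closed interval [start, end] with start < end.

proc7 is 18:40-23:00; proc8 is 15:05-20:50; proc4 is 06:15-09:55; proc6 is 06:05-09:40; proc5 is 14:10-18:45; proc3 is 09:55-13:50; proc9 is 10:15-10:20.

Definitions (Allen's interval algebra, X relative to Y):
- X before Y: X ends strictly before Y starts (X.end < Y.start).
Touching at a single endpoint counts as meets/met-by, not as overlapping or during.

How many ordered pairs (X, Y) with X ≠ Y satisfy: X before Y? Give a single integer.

Checking all 42 ordered pairs for relation 'before'; matching pairs in alphabetical order:
(proc3, proc5): proc3 before proc5 ✓
(proc3, proc7): proc3 before proc7 ✓
(proc3, proc8): proc3 before proc8 ✓
(proc4, proc5): proc4 before proc5 ✓
(proc4, proc7): proc4 before proc7 ✓
(proc4, proc8): proc4 before proc8 ✓
(proc4, proc9): proc4 before proc9 ✓
(proc6, proc3): proc6 before proc3 ✓
(proc6, proc5): proc6 before proc5 ✓
(proc6, proc7): proc6 before proc7 ✓
(proc6, proc8): proc6 before proc8 ✓
(proc6, proc9): proc6 before proc9 ✓
(proc9, proc5): proc9 before proc5 ✓
(proc9, proc7): proc9 before proc7 ✓
(proc9, proc8): proc9 before proc8 ✓
Count: 15.

15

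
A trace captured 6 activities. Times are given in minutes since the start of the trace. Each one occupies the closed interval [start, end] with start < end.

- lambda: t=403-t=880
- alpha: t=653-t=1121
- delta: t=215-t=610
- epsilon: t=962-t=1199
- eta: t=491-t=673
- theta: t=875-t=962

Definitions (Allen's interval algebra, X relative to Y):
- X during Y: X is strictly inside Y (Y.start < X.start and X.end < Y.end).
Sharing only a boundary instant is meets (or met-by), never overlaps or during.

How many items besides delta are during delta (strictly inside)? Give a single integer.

0

Target delta = [t=215, t=610].
alpha [t=653, t=1121] → after → no.
epsilon [t=962, t=1199] → after → no.
eta [t=491, t=673] → overlapped-by → no.
lambda [t=403, t=880] → overlapped-by → no.
theta [t=875, t=962] → after → no.
Total: 0.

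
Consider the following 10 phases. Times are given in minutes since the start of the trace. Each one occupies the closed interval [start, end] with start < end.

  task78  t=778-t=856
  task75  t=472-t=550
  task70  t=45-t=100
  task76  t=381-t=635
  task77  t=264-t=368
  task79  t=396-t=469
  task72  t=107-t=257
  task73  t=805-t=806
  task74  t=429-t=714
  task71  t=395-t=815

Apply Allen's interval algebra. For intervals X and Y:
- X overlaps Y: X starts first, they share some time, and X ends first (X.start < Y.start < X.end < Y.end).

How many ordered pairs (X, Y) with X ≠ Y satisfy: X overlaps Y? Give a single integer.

4

Checking all 90 ordered pairs for relation 'overlaps'; matching pairs in alphabetical order:
(task71, task78): task71 overlaps task78 ✓
(task76, task71): task76 overlaps task71 ✓
(task76, task74): task76 overlaps task74 ✓
(task79, task74): task79 overlaps task74 ✓
Count: 4.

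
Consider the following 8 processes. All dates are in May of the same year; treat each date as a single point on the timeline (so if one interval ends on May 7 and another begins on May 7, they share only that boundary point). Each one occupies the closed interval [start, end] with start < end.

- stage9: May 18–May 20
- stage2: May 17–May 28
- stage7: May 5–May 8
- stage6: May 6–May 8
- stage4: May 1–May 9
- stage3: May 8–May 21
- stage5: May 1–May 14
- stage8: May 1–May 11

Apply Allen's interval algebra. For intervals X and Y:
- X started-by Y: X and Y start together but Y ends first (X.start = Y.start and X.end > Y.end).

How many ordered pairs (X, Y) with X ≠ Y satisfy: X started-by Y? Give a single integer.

3

Checking all 56 ordered pairs for relation 'started-by'; matching pairs in alphabetical order:
(stage5, stage4): stage5 started-by stage4 ✓
(stage5, stage8): stage5 started-by stage8 ✓
(stage8, stage4): stage8 started-by stage4 ✓
Count: 3.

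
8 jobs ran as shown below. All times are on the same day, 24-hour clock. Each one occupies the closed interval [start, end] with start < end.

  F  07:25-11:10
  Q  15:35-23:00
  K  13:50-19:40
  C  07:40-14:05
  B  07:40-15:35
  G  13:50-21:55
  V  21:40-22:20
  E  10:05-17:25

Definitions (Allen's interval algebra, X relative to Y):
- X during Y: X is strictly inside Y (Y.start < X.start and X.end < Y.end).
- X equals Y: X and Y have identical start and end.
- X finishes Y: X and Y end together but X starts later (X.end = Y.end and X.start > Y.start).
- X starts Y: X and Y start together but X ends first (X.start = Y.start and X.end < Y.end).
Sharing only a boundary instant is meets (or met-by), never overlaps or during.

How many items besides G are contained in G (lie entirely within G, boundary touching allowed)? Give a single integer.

Target G = [13:50, 21:55].
B [07:40, 15:35] → overlaps → no.
C [07:40, 14:05] → overlaps → no.
E [10:05, 17:25] → overlaps → no.
F [07:25, 11:10] → before → no.
K [13:50, 19:40] → starts → counts.
Q [15:35, 23:00] → overlapped-by → no.
V [21:40, 22:20] → overlapped-by → no.
Total: 1.

1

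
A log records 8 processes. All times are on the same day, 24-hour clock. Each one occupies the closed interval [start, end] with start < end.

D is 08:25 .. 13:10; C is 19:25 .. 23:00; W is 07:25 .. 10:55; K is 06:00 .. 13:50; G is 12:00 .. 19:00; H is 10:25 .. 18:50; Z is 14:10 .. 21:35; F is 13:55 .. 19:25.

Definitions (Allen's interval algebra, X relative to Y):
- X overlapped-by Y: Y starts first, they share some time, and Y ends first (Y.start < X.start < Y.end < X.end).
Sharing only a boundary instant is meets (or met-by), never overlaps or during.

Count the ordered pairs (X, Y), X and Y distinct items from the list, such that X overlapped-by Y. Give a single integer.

Checking all 56 ordered pairs for relation 'overlapped-by'; matching pairs in alphabetical order:
(C, Z): C overlapped-by Z ✓
(D, W): D overlapped-by W ✓
(F, G): F overlapped-by G ✓
(F, H): F overlapped-by H ✓
(G, D): G overlapped-by D ✓
(G, H): G overlapped-by H ✓
(G, K): G overlapped-by K ✓
(H, D): H overlapped-by D ✓
(H, K): H overlapped-by K ✓
(H, W): H overlapped-by W ✓
(Z, F): Z overlapped-by F ✓
(Z, G): Z overlapped-by G ✓
(Z, H): Z overlapped-by H ✓
Count: 13.

13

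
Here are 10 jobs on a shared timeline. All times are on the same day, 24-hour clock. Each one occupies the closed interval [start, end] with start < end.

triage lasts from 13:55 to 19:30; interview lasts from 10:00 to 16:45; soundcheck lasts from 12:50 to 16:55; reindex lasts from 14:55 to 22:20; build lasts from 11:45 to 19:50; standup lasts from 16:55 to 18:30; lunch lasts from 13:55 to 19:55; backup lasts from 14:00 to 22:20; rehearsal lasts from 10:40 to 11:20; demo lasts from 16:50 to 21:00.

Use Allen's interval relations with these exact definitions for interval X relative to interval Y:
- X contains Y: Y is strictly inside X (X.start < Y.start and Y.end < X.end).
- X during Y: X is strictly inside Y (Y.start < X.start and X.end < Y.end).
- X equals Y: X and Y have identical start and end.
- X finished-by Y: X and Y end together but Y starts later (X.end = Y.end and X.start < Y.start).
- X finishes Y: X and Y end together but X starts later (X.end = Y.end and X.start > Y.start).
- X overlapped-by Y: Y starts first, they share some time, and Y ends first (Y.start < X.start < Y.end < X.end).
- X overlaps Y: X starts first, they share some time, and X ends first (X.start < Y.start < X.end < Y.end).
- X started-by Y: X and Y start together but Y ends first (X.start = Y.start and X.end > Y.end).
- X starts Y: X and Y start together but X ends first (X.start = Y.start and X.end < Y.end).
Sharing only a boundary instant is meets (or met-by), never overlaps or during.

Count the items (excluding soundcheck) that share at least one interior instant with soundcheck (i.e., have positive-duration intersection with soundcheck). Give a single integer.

7

Target soundcheck = [12:50, 16:55].
backup [14:00, 22:20] → overlapped-by → counts.
build [11:45, 19:50] → contains → counts.
demo [16:50, 21:00] → overlapped-by → counts.
interview [10:00, 16:45] → overlaps → counts.
lunch [13:55, 19:55] → overlapped-by → counts.
rehearsal [10:40, 11:20] → before → no.
reindex [14:55, 22:20] → overlapped-by → counts.
standup [16:55, 18:30] → met-by → no.
triage [13:55, 19:30] → overlapped-by → counts.
Total: 7.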